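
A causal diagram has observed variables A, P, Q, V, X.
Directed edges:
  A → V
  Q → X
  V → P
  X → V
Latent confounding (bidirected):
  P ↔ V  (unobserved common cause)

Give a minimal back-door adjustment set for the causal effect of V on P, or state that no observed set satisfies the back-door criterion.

V→P: no observed back-door set.

desc(V)\{V}={P}; candidates ⊆ {A,Q,X}.
V↔P: latent back-door arc(s) into V.
size 0: {}; under {} V still reaches {A,P,Q,X} ∋ P.
size 1: {A}, {Q}, {X}; under {A} V still reaches {P,Q,X} ∋ P.
size 2: {A,Q}, {A,X}, {Q,X}; under {A,Q} V still reaches {P,X} ∋ P.
V↔P cannot be blocked by any observed set — no back-door set.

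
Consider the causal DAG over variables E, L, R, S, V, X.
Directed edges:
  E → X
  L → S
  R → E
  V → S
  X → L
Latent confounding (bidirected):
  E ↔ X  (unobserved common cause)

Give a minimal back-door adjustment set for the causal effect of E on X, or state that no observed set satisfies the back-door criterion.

E→X: no observed back-door set.

desc(E)\{E}={L,S,X}; candidates ⊆ {R,V}.
E↔X: latent back-door arc(s) into E.
size 0: {}; under {} E still reaches {L,R,S,X} ∋ X.
size 1: {R}, {V}; under {R} E still reaches {L,S,X} ∋ X.
size 2: {R,V}; under {R,V} E still reaches {L,S,X} ∋ X.
E↔X cannot be blocked by any observed set — no back-door set.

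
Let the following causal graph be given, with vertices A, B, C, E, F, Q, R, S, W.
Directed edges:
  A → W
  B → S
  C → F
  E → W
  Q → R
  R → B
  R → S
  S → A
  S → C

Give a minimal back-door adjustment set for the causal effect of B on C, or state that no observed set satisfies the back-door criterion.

desc(B)\{B}={A,C,F,S,W}; candidates ⊆ {E,Q,R}.
size 0: {}; under {} B still reaches {A,C,F,Q,R,S,W} ∋ C.
{R}: B⊥C given {R} in G with B→· removed — back-door holds.

B→C: minimal back-door set {R}.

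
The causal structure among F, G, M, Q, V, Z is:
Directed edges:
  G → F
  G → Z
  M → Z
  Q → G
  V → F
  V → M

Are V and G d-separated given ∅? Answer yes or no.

Bayes-Ball from V | ∅ reaches {F,M,Z}.
G ∉ reach(V|∅) ⇒ V ⊥ G | ∅.

Yes — V ⊥ G | ∅.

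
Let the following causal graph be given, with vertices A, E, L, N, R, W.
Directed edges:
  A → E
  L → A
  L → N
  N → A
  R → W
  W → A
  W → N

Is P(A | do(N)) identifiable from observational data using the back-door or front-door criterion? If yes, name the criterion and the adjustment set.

P(A|do(N)): backdoor, adjust for {L, W}.

desc(N)\{N}={A,E}; candidates ⊆ {L,R,W}.
size 0: {}; under {} N still reaches {A,E,L,R,W} ∋ A.
size 1: {L}, {R}, {W}; under {L} N still reaches {A,E,R,W} ∋ A.
{L,W}: N⊥A given {L,W} in G with N→· removed — back-door holds.
P(A|do(N)) = Σ_{L,W} P(A|N,L,W)·P(L,W).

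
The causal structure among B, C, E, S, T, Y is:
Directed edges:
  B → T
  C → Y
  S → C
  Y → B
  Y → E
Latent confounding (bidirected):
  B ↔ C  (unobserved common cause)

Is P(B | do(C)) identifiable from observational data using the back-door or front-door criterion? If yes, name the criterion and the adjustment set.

desc(C)\{C}={B,E,T,Y}; candidates ⊆ {S}.
C↔B: latent back-door arc(s) into C.
size 0: {}; under {} C still reaches {B,S,T} ∋ B.
size 1: {S}; under {S} C still reaches {B,T} ∋ B.
C↔B cannot be blocked by any observed set — no back-door set.
{Y}: (i) intercepts every directed C→B path; (ii) no back-door C→{Y}; (iii) {C} blocks every back-door {Y}→B. Front-door holds.
P(B|do(C)) = Σ_{Y} P(Y|C) Σ_{C'} P(B|Y,C')P(C').

P(B|do(C)): frontdoor, adjust for {Y}.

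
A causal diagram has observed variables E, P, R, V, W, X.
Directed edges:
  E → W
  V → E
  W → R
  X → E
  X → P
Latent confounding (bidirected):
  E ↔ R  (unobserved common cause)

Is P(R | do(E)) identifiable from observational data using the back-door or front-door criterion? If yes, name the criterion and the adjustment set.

P(R|do(E)): frontdoor, adjust for {W}.

desc(E)\{E}={R,W}; candidates ⊆ {P,V,X}.
E↔R: latent back-door arc(s) into E.
size 0: {}; under {} E still reaches {P,R,V,X} ∋ R.
size 1: {P}, {V}, {X}; under {P} E still reaches {R,V,X} ∋ R.
size 2: {P,V}, {P,X}, {V,X}; under {P,V} E still reaches {R,X} ∋ R.
E↔R cannot be blocked by any observed set — no back-door set.
{W}: (i) intercepts every directed E→R path; (ii) no back-door E→{W}; (iii) {E} blocks every back-door {W}→R. Front-door holds.
P(R|do(E)) = Σ_{W} P(W|E) Σ_{E'} P(R|W,E')P(E').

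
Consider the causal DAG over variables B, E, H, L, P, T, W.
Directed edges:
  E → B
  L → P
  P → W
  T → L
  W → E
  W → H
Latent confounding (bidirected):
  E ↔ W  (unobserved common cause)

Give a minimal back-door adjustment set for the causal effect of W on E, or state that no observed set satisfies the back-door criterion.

desc(W)\{W}={B,E,H}; candidates ⊆ {L,P,T}.
W↔E: latent back-door arc(s) into W.
size 0: {}; under {} W still reaches {B,E,L,P,T} ∋ E.
size 1: {L}, {P}, {T}; under {L} W still reaches {B,E,P} ∋ E.
size 2: {L,P}, {L,T}, {P,T}; under {L,P} W still reaches {B,E} ∋ E.
W↔E cannot be blocked by any observed set — no back-door set.

W→E: no observed back-door set.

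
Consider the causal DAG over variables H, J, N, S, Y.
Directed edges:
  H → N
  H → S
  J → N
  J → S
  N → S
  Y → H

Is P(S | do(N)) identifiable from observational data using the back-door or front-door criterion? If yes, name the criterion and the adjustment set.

P(S|do(N)): backdoor, adjust for {H, J}.

desc(N)\{N}={S}; candidates ⊆ {H,J,Y}.
size 0: {}; under {} N still reaches {H,J,S,Y} ∋ S.
size 1: {H}, {J}, {Y}; under {H} N still reaches {J,S} ∋ S.
{H,J}: N⊥S given {H,J} in G with N→· removed — back-door holds.
P(S|do(N)) = Σ_{H,J} P(S|N,H,J)·P(H,J).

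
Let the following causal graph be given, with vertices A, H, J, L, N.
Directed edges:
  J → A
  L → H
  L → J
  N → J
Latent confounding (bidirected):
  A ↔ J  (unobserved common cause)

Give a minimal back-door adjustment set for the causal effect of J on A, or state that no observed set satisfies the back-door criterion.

J→A: no observed back-door set.

desc(J)\{J}={A}; candidates ⊆ {H,L,N}.
J↔A: latent back-door arc(s) into J.
size 0: {}; under {} J still reaches {A,H,L,N} ∋ A.
size 1: {H}, {L}, {N}; under {H} J still reaches {A,L,N} ∋ A.
size 2: {H,L}, {H,N}, {L,N}; under {H,L} J still reaches {A,N} ∋ A.
J↔A cannot be blocked by any observed set — no back-door set.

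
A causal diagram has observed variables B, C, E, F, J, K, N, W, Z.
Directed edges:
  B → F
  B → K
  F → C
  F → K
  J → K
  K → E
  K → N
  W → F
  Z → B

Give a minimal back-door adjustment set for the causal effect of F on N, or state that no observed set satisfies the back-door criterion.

desc(F)\{F}={C,E,K,N}; candidates ⊆ {B,J,W,Z}.
size 0: {}; under {} F still reaches {B,E,K,N,W,Z} ∋ N.
{B}: F⊥N given {B} in G with F→· removed — back-door holds.

F→N: minimal back-door set {B}.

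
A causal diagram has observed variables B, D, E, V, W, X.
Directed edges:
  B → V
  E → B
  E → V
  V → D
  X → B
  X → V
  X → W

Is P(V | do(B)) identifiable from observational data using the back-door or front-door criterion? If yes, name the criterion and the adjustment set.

desc(B)\{B}={D,V}; candidates ⊆ {E,W,X}.
size 0: {}; under {} B still reaches {D,E,V,W,X} ∋ V.
size 1: {E}, {W}, {X}; under {E} B still reaches {D,V,W,X} ∋ V.
{E,X}: B⊥V given {E,X} in G with B→· removed — back-door holds.
P(V|do(B)) = Σ_{E,X} P(V|B,E,X)·P(E,X).

P(V|do(B)): backdoor, adjust for {E, X}.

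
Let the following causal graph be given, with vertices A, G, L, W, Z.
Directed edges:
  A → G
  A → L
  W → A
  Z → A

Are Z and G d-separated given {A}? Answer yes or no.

Bayes-Ball from Z | {A} reaches {W}.
G ∉ reach(Z|{A}) ⇒ Z ⊥ G | {A}.

Yes — Z ⊥ G | {A}.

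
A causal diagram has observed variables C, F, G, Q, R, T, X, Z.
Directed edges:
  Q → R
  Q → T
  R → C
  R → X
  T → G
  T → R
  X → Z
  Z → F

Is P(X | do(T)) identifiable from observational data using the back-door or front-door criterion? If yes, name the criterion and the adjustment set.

desc(T)\{T}={C,F,G,R,X,Z}; candidates ⊆ {Q}.
size 0: {}; under {} T still reaches {C,F,Q,R,X,Z} ∋ X.
{Q}: T⊥X given {Q} in G with T→· removed — back-door holds.
P(X|do(T)) = Σ_{Q} P(X|T,Q)·P(Q).

P(X|do(T)): backdoor, adjust for {Q}.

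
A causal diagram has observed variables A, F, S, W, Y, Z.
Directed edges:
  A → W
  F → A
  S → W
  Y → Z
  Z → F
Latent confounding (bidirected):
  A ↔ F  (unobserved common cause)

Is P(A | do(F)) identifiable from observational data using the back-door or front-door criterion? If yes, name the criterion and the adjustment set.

desc(F)\{F}={A,W}; candidates ⊆ {S,Y,Z}.
F↔A: latent back-door arc(s) into F.
size 0: {}; under {} F still reaches {A,W,Y,Z} ∋ A.
size 1: {S}, {Y}, {Z}; under {S} F still reaches {A,W,Y,Z} ∋ A.
size 2: {S,Y}, {S,Z}, {Y,Z}; under {S,Y} F still reaches {A,W,Z} ∋ A.
F↔A cannot be blocked by any observed set — no back-door set.
No mediator lies on a directed F→…→A path.
Neither criterion identifies P(A|do(F)) in this graph.

P(A|do(F)): not identifiable (no BD/FD set).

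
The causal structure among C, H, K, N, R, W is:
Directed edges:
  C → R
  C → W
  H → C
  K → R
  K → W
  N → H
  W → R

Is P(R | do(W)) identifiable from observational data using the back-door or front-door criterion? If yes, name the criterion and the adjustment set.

desc(W)\{W}={R}; candidates ⊆ {C,H,K,N}.
size 0: {}; under {} W still reaches {C,H,K,N,R} ∋ R.
size 1: {C}, {H}, {K} …(+1); under {C} W still reaches {K,R} ∋ R.
{C,K}: W⊥R given {C,K} in G with W→· removed — back-door holds.
P(R|do(W)) = Σ_{C,K} P(R|W,C,K)·P(C,K).

P(R|do(W)): backdoor, adjust for {C, K}.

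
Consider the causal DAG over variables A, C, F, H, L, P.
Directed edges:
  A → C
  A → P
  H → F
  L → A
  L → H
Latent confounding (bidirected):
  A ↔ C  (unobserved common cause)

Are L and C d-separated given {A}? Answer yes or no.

No — L and C are d-connected given {A}.

Bayes-Ball from L | {A} reaches {C,F,H}.
C ∈ reach(L|{A}) ⇒ L ⊥̸ C | {A}.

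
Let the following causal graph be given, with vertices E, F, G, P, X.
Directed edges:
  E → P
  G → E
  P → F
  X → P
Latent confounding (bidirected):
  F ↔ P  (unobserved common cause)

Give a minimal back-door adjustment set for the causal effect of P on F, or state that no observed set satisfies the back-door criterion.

P→F: no observed back-door set.

desc(P)\{P}={F}; candidates ⊆ {E,G,X}.
P↔F: latent back-door arc(s) into P.
size 0: {}; under {} P still reaches {E,F,G,X} ∋ F.
size 1: {E}, {G}, {X}; under {E} P still reaches {F,X} ∋ F.
size 2: {E,G}, {E,X}, {G,X}; under {E,G} P still reaches {F,X} ∋ F.
P↔F cannot be blocked by any observed set — no back-door set.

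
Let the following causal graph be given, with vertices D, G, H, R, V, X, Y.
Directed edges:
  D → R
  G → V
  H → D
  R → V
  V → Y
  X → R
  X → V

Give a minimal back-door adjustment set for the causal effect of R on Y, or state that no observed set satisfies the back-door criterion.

desc(R)\{R}={V,Y}; candidates ⊆ {D,G,H,X}.
size 0: {}; under {} R still reaches {D,H,V,X,Y} ∋ Y.
{X}: R⊥Y given {X} in G with R→· removed — back-door holds.

R→Y: minimal back-door set {X}.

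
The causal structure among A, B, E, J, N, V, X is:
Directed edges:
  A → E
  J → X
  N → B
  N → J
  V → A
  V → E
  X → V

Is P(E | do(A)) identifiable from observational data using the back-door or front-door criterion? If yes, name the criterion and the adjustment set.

P(E|do(A)): backdoor, adjust for {V}.

desc(A)\{A}={E}; candidates ⊆ {B,J,N,V,X}.
size 0: {}; under {} A still reaches {B,E,J,N,V,X} ∋ E.
{V}: A⊥E given {V} in G with A→· removed — back-door holds.
P(E|do(A)) = Σ_{V} P(E|A,V)·P(V).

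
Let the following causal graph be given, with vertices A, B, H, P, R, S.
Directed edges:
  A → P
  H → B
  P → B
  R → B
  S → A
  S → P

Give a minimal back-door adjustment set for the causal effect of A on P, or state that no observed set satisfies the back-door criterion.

desc(A)\{A}={B,P}; candidates ⊆ {H,R,S}.
size 0: {}; under {} A still reaches {B,P,S} ∋ P.
{S}: A⊥P given {S} in G with A→· removed — back-door holds.

A→P: minimal back-door set {S}.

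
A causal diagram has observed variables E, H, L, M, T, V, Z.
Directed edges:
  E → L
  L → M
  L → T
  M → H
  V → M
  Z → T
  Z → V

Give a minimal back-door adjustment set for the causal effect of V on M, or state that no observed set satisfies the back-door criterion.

V→M: minimal back-door set ∅.

desc(V)\{V}={H,M}; candidates ⊆ {E,L,T,Z}.
∅: V⊥M given ∅ in G with V→· removed — back-door holds.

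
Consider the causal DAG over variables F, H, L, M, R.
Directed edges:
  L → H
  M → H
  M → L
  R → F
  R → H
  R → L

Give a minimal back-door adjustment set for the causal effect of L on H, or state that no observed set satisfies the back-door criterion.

desc(L)\{L}={H}; candidates ⊆ {F,M,R}.
size 0: {}; under {} L still reaches {F,H,M,R} ∋ H.
size 1: {F}, {M}, {R}; under {F} L still reaches {H,M,R} ∋ H.
{M,R}: L⊥H given {M,R} in G with L→· removed — back-door holds.

L→H: minimal back-door set {M, R}.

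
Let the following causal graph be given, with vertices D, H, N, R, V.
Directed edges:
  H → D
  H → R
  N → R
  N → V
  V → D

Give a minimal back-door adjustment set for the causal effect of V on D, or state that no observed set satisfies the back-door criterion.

V→D: minimal back-door set ∅.

desc(V)\{V}={D}; candidates ⊆ {H,N,R}.
∅: V⊥D given ∅ in G with V→· removed — back-door holds.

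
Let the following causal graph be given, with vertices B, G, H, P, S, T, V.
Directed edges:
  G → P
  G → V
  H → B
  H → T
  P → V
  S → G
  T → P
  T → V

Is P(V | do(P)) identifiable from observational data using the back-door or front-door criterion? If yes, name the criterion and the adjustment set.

desc(P)\{P}={V}; candidates ⊆ {B,G,H,S,T}.
size 0: {}; under {} P still reaches {B,G,H,S,T,V} ∋ V.
size 1: {B}, {G}, {H} …(+2); under {B} P still reaches {G,H,S,T,V} ∋ V.
{G,T}: P⊥V given {G,T} in G with P→· removed — back-door holds.
P(V|do(P)) = Σ_{G,T} P(V|P,G,T)·P(G,T).

P(V|do(P)): backdoor, adjust for {G, T}.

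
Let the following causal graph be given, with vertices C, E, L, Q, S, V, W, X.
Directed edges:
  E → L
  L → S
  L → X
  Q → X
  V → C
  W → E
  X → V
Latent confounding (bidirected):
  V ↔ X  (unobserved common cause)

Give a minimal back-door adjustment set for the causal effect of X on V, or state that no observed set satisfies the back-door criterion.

desc(X)\{X}={C,V}; candidates ⊆ {E,L,Q,S,W}.
X↔V: latent back-door arc(s) into X.
size 0: {}; under {} X still reaches {C,E,L,Q,S,V,W} ∋ V.
size 1: {E}, {L}, {Q} …(+2); under {E} X still reaches {C,L,Q,S,V} ∋ V.
size 2: {E,L}, {E,Q}, {E,S} …(+7); under {E,L} X still reaches {C,Q,V} ∋ V.
X↔V cannot be blocked by any observed set — no back-door set.

X→V: no observed back-door set.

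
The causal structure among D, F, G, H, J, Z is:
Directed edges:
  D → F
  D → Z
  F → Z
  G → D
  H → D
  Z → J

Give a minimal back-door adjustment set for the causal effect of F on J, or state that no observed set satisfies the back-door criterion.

desc(F)\{F}={J,Z}; candidates ⊆ {D,G,H}.
size 0: {}; under {} F still reaches {D,G,H,J,Z} ∋ J.
{D}: F⊥J given {D} in G with F→· removed — back-door holds.

F→J: minimal back-door set {D}.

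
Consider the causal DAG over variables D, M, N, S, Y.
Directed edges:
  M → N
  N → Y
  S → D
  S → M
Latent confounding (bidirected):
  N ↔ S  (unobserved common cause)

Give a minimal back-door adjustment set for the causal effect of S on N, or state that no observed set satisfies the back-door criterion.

desc(S)\{S}={D,M,N,Y}; candidates ⊆ {—}.
S↔N: latent back-door arc(s) into S.
size 0: {}; under {} S still reaches {N,Y} ∋ N.
S↔N cannot be blocked by any observed set — no back-door set.

S→N: no observed back-door set.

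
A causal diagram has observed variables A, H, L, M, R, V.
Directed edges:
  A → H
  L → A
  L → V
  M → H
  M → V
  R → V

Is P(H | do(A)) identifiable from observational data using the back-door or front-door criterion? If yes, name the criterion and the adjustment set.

desc(A)\{A}={H}; candidates ⊆ {L,M,R,V}.
∅: A⊥H given ∅ in G with A→· removed — back-door holds.
P(H|do(A)) = P(H|A) — no adjustment needed.

P(H|do(A)): backdoor, adjust for ∅.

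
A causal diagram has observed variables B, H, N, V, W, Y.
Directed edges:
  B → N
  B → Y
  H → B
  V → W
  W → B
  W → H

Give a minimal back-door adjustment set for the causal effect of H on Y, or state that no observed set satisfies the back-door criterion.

desc(H)\{H}={B,N,Y}; candidates ⊆ {V,W}.
size 0: {}; under {} H still reaches {B,N,V,W,Y} ∋ Y.
{W}: H⊥Y given {W} in G with H→· removed — back-door holds.

H→Y: minimal back-door set {W}.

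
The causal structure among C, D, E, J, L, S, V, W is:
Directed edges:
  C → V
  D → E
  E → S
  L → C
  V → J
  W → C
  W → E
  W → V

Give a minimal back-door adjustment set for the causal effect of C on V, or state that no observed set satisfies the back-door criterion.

C→V: minimal back-door set {W}.

desc(C)\{C}={J,V}; candidates ⊆ {D,E,L,S,W}.
size 0: {}; under {} C still reaches {E,J,L,S,V,W} ∋ V.
{W}: C⊥V given {W} in G with C→· removed — back-door holds.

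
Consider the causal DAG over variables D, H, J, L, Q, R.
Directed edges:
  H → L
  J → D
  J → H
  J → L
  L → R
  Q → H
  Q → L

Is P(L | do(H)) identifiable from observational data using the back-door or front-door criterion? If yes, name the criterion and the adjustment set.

P(L|do(H)): backdoor, adjust for {J, Q}.

desc(H)\{H}={L,R}; candidates ⊆ {D,J,Q}.
size 0: {}; under {} H still reaches {D,J,L,Q,R} ∋ L.
size 1: {D}, {J}, {Q}; under {D} H still reaches {J,L,Q,R} ∋ L.
{J,Q}: H⊥L given {J,Q} in G with H→· removed — back-door holds.
P(L|do(H)) = Σ_{J,Q} P(L|H,J,Q)·P(J,Q).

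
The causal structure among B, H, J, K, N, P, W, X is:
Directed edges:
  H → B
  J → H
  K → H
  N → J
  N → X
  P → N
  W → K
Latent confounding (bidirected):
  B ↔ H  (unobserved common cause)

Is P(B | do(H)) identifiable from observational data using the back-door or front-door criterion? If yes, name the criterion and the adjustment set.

P(B|do(H)): not identifiable (no BD/FD set).

desc(H)\{H}={B}; candidates ⊆ {J,K,N,P,W,X}.
H↔B: latent back-door arc(s) into H.
size 0: {}; under {} H still reaches {B,J,K,N,P,W,X} ∋ B.
size 1: {J}, {K}, {N} …(+3); under {J} H still reaches {B,K,W} ∋ B.
size 2: {J,K}, {J,N}, {J,P} …(+12); under {J,K} H still reaches {B} ∋ B.
H↔B cannot be blocked by any observed set — no back-door set.
No mediator lies on a directed H→…→B path.
Neither criterion identifies P(B|do(H)) in this graph.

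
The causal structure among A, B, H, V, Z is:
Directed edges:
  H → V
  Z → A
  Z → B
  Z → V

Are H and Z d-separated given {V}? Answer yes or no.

No — H and Z are d-connected given {V}.

Bayes-Ball from H | {V} reaches {A,B,Z}.
Z ∈ reach(H|{V}) ⇒ H ⊥̸ Z | {V}.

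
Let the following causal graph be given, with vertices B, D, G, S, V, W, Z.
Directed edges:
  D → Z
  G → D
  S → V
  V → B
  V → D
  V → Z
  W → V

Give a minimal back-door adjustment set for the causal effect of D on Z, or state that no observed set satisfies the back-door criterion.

D→Z: minimal back-door set {V}.

desc(D)\{D}={Z}; candidates ⊆ {B,G,S,V,W}.
size 0: {}; under {} D still reaches {B,G,S,V,W,Z} ∋ Z.
{V}: D⊥Z given {V} in G with D→· removed — back-door holds.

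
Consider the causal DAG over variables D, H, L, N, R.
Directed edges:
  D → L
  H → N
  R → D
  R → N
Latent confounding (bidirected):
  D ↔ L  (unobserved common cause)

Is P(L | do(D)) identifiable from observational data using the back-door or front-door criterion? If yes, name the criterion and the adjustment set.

desc(D)\{D}={L}; candidates ⊆ {H,N,R}.
D↔L: latent back-door arc(s) into D.
size 0: {}; under {} D still reaches {L,N,R} ∋ L.
size 1: {H}, {N}, {R}; under {H} D still reaches {L,N,R} ∋ L.
size 2: {H,N}, {H,R}, {N,R}; under {H,N} D still reaches {L,R} ∋ L.
D↔L cannot be blocked by any observed set — no back-door set.
No mediator lies on a directed D→…→L path.
Neither criterion identifies P(L|do(D)) in this graph.

P(L|do(D)): not identifiable (no BD/FD set).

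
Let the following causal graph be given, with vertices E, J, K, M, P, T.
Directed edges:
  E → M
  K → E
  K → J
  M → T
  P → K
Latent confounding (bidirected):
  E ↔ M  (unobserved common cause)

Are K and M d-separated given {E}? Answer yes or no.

Bayes-Ball from K | {E} reaches {J,M,P,T}.
M ∈ reach(K|{E}) ⇒ K ⊥̸ M | {E}.

No — K and M are d-connected given {E}.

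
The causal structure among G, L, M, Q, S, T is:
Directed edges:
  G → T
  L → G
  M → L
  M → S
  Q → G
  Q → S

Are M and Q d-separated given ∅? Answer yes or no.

Yes — M ⊥ Q | ∅.

Bayes-Ball from M | ∅ reaches {G,L,S,T}.
Q ∉ reach(M|∅) ⇒ M ⊥ Q | ∅.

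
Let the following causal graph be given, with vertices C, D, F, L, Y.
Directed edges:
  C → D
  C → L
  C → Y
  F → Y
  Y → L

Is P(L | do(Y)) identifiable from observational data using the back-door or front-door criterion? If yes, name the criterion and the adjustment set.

desc(Y)\{Y}={L}; candidates ⊆ {C,D,F}.
size 0: {}; under {} Y still reaches {C,D,F,L} ∋ L.
{C}: Y⊥L given {C} in G with Y→· removed — back-door holds.
P(L|do(Y)) = Σ_{C} P(L|Y,C)·P(C).

P(L|do(Y)): backdoor, adjust for {C}.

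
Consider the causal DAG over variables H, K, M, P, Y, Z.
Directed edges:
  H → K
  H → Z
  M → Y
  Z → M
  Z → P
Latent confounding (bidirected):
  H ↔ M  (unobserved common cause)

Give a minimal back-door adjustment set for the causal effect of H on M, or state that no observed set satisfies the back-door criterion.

desc(H)\{H}={K,M,P,Y,Z}; candidates ⊆ {—}.
H↔M: latent back-door arc(s) into H.
size 0: {}; under {} H still reaches {M,Y} ∋ M.
H↔M cannot be blocked by any observed set — no back-door set.

H→M: no observed back-door set.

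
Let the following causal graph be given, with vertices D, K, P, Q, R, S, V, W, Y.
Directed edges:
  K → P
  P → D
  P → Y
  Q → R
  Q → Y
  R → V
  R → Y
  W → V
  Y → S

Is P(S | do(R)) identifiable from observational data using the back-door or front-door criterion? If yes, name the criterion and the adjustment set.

desc(R)\{R}={S,V,Y}; candidates ⊆ {D,K,P,Q,W}.
size 0: {}; under {} R still reaches {Q,S,Y} ∋ S.
{Q}: R⊥S given {Q} in G with R→· removed — back-door holds.
P(S|do(R)) = Σ_{Q} P(S|R,Q)·P(Q).

P(S|do(R)): backdoor, adjust for {Q}.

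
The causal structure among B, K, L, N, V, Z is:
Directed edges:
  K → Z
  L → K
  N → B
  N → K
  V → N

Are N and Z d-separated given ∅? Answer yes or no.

Bayes-Ball from N | ∅ reaches {B,K,V,Z}.
Z ∈ reach(N|∅) ⇒ N ⊥̸ Z | ∅.

No — N and Z are d-connected given ∅.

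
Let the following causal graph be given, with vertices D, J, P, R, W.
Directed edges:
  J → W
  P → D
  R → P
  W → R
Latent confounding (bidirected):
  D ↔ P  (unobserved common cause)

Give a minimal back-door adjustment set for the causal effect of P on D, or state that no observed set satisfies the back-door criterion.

desc(P)\{P}={D}; candidates ⊆ {J,R,W}.
P↔D: latent back-door arc(s) into P.
size 0: {}; under {} P still reaches {D,J,R,W} ∋ D.
size 1: {J}, {R}, {W}; under {J} P still reaches {D,R,W} ∋ D.
size 2: {J,R}, {J,W}, {R,W}; under {J,R} P still reaches {D} ∋ D.
P↔D cannot be blocked by any observed set — no back-door set.

P→D: no observed back-door set.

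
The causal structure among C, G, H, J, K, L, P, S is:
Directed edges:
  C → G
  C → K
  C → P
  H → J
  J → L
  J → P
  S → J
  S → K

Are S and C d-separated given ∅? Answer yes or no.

Yes — S ⊥ C | ∅.

Bayes-Ball from S | ∅ reaches {J,K,L,P}.
C ∉ reach(S|∅) ⇒ S ⊥ C | ∅.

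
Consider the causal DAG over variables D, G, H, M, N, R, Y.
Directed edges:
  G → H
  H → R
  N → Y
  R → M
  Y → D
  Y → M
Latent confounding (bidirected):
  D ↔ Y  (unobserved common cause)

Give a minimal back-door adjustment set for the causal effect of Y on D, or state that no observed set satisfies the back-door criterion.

Y→D: no observed back-door set.

desc(Y)\{Y}={D,M}; candidates ⊆ {G,H,N,R}.
Y↔D: latent back-door arc(s) into Y.
size 0: {}; under {} Y still reaches {D,N} ∋ D.
size 1: {G}, {H}, {N} …(+1); under {G} Y still reaches {D,N} ∋ D.
size 2: {G,H}, {G,N}, {G,R} …(+3); under {G,H} Y still reaches {D,N} ∋ D.
Y↔D cannot be blocked by any observed set — no back-door set.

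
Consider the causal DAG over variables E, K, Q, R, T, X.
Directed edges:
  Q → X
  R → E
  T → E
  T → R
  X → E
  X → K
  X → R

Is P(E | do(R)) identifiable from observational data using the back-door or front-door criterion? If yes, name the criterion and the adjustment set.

desc(R)\{R}={E}; candidates ⊆ {K,Q,T,X}.
size 0: {}; under {} R still reaches {E,K,Q,T,X} ∋ E.
size 1: {K}, {Q}, {T} …(+1); under {K} R still reaches {E,Q,T,X} ∋ E.
{T,X}: R⊥E given {T,X} in G with R→· removed — back-door holds.
P(E|do(R)) = Σ_{T,X} P(E|R,T,X)·P(T,X).

P(E|do(R)): backdoor, adjust for {T, X}.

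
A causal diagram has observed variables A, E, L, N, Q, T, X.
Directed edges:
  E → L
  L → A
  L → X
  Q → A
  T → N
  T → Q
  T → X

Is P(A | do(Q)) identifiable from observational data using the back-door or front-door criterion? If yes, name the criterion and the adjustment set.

P(A|do(Q)): backdoor, adjust for ∅.

desc(Q)\{Q}={A}; candidates ⊆ {E,L,N,T,X}.
∅: Q⊥A given ∅ in G with Q→· removed — back-door holds.
P(A|do(Q)) = P(A|Q) — no adjustment needed.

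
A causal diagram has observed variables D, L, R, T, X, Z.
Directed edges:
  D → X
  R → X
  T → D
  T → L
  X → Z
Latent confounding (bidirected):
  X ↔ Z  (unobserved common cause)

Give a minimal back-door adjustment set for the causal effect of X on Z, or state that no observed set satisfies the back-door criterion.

X→Z: no observed back-door set.

desc(X)\{X}={Z}; candidates ⊆ {D,L,R,T}.
X↔Z: latent back-door arc(s) into X.
size 0: {}; under {} X still reaches {D,L,R,T,Z} ∋ Z.
size 1: {D}, {L}, {R} …(+1); under {D} X still reaches {R,Z} ∋ Z.
size 2: {D,L}, {D,R}, {D,T} …(+3); under {D,L} X still reaches {R,Z} ∋ Z.
X↔Z cannot be blocked by any observed set — no back-door set.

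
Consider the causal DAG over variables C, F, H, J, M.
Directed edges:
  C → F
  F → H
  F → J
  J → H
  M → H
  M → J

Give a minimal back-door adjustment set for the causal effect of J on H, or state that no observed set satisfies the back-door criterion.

J→H: minimal back-door set {F, M}.

desc(J)\{J}={H}; candidates ⊆ {C,F,M}.
size 0: {}; under {} J still reaches {C,F,H,M} ∋ H.
size 1: {C}, {F}, {M}; under {C} J still reaches {F,H,M} ∋ H.
{F,M}: J⊥H given {F,M} in G with J→· removed — back-door holds.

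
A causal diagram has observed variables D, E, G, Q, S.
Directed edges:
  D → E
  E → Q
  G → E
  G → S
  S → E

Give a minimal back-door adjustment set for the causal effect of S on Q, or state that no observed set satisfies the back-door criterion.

S→Q: minimal back-door set {G}.

desc(S)\{S}={E,Q}; candidates ⊆ {D,G}.
size 0: {}; under {} S still reaches {E,G,Q} ∋ Q.
{G}: S⊥Q given {G} in G with S→· removed — back-door holds.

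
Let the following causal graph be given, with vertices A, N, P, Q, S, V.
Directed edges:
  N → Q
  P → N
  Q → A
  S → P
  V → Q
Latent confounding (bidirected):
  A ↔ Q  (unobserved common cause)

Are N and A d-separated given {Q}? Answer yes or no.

No — N and A are d-connected given {Q}.

Bayes-Ball from N | {Q} reaches {A,P,S,V}.
A ∈ reach(N|{Q}) ⇒ N ⊥̸ A | {Q}.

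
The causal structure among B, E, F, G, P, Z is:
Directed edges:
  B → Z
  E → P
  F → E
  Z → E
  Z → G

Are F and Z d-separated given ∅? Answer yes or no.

Yes — F ⊥ Z | ∅.

Bayes-Ball from F | ∅ reaches {E,P}.
Z ∉ reach(F|∅) ⇒ F ⊥ Z | ∅.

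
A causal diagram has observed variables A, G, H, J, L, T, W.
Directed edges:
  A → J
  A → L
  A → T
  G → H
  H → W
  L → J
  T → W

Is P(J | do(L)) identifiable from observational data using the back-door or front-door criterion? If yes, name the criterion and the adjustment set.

desc(L)\{L}={J}; candidates ⊆ {A,G,H,T,W}.
size 0: {}; under {} L still reaches {A,J,T,W} ∋ J.
{A}: L⊥J given {A} in G with L→· removed — back-door holds.
P(J|do(L)) = Σ_{A} P(J|L,A)·P(A).

P(J|do(L)): backdoor, adjust for {A}.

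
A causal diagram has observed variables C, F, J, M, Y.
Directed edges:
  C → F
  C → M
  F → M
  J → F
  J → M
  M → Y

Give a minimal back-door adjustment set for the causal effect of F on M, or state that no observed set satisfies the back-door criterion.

desc(F)\{F}={M,Y}; candidates ⊆ {C,J}.
size 0: {}; under {} F still reaches {C,J,M,Y} ∋ M.
size 1: {C}, {J}; under {C} F still reaches {J,M,Y} ∋ M.
{C,J}: F⊥M given {C,J} in G with F→· removed — back-door holds.

F→M: minimal back-door set {C, J}.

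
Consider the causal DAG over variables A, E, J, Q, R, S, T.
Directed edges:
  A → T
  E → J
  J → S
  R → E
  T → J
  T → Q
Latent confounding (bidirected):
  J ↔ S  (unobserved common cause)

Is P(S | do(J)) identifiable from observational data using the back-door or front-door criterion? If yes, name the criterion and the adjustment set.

desc(J)\{J}={S}; candidates ⊆ {A,E,Q,R,T}.
J↔S: latent back-door arc(s) into J.
size 0: {}; under {} J still reaches {A,E,Q,R,S,T} ∋ S.
size 1: {A}, {E}, {Q} …(+2); under {A} J still reaches {E,Q,R,S,T} ∋ S.
size 2: {A,E}, {A,Q}, {A,R} …(+7); under {A,E} J still reaches {Q,S,T} ∋ S.
J↔S cannot be blocked by any observed set — no back-door set.
No mediator lies on a directed J→…→S path.
Neither criterion identifies P(S|do(J)) in this graph.

P(S|do(J)): not identifiable (no BD/FD set).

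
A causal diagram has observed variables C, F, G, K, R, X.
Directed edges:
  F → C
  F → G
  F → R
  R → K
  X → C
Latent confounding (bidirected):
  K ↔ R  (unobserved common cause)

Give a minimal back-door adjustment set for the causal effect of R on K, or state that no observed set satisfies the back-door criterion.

R→K: no observed back-door set.

desc(R)\{R}={K}; candidates ⊆ {C,F,G,X}.
R↔K: latent back-door arc(s) into R.
size 0: {}; under {} R still reaches {C,F,G,K} ∋ K.
size 1: {C}, {F}, {G} …(+1); under {C} R still reaches {F,G,K,X} ∋ K.
size 2: {C,F}, {C,G}, {C,X} …(+3); under {C,F} R still reaches {K} ∋ K.
R↔K cannot be blocked by any observed set — no back-door set.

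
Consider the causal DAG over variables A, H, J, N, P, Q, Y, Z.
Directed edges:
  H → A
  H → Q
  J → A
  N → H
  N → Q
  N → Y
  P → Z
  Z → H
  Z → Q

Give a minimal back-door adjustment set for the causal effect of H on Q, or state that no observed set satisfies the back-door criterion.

H→Q: minimal back-door set {N, Z}.

desc(H)\{H}={A,Q}; candidates ⊆ {J,N,P,Y,Z}.
size 0: {}; under {} H still reaches {N,P,Q,Y,Z} ∋ Q.
size 1: {J}, {N}, {P} …(+2); under {J} H still reaches {N,P,Q,Y,Z} ∋ Q.
{N,Z}: H⊥Q given {N,Z} in G with H→· removed — back-door holds.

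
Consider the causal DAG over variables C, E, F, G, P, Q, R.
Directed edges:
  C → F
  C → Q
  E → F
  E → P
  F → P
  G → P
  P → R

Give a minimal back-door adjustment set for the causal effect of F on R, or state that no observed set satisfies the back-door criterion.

F→R: minimal back-door set {E}.

desc(F)\{F}={P,R}; candidates ⊆ {C,E,G,Q}.
size 0: {}; under {} F still reaches {C,E,P,Q,R} ∋ R.
{E}: F⊥R given {E} in G with F→· removed — back-door holds.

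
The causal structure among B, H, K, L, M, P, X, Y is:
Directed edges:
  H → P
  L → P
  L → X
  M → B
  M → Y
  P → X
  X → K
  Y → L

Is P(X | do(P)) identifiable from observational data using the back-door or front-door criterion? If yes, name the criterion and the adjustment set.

P(X|do(P)): backdoor, adjust for {L}.

desc(P)\{P}={K,X}; candidates ⊆ {B,H,L,M,Y}.
size 0: {}; under {} P still reaches {B,H,K,L,M,X,Y} ∋ X.
{L}: P⊥X given {L} in G with P→· removed — back-door holds.
P(X|do(P)) = Σ_{L} P(X|P,L)·P(L).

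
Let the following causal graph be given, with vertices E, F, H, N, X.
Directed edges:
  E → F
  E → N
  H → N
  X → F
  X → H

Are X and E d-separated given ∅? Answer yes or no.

Yes — X ⊥ E | ∅.

Bayes-Ball from X | ∅ reaches {F,H,N}.
E ∉ reach(X|∅) ⇒ X ⊥ E | ∅.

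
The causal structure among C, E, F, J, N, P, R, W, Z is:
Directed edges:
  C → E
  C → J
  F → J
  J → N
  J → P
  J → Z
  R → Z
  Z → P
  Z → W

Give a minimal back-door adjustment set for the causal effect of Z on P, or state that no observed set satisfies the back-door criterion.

desc(Z)\{Z}={P,W}; candidates ⊆ {C,E,F,J,N,R}.
size 0: {}; under {} Z still reaches {C,E,F,J,N,P,R} ∋ P.
{J}: Z⊥P given {J} in G with Z→· removed — back-door holds.

Z→P: minimal back-door set {J}.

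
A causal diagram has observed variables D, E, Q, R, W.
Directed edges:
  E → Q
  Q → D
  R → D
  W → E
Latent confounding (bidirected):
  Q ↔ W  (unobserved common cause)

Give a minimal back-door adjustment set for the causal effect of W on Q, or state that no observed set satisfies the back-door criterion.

W→Q: no observed back-door set.

desc(W)\{W}={D,E,Q}; candidates ⊆ {R}.
W↔Q: latent back-door arc(s) into W.
size 0: {}; under {} W still reaches {D,Q} ∋ Q.
size 1: {R}; under {R} W still reaches {D,Q} ∋ Q.
W↔Q cannot be blocked by any observed set — no back-door set.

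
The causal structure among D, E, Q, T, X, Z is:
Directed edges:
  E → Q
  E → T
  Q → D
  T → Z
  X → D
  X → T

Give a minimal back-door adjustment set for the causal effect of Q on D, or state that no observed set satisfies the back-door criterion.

desc(Q)\{Q}={D}; candidates ⊆ {E,T,X,Z}.
∅: Q⊥D given ∅ in G with Q→· removed — back-door holds.

Q→D: minimal back-door set ∅.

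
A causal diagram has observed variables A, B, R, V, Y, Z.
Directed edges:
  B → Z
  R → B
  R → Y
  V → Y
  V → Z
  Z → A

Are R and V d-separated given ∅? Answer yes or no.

Bayes-Ball from R | ∅ reaches {A,B,Y,Z}.
V ∉ reach(R|∅) ⇒ R ⊥ V | ∅.

Yes — R ⊥ V | ∅.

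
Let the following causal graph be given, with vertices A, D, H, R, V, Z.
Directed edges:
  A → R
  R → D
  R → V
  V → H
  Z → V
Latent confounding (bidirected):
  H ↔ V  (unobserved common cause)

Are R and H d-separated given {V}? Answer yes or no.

No — R and H are d-connected given {V}.

Bayes-Ball from R | {V} reaches {A,D,H,Z}.
H ∈ reach(R|{V}) ⇒ R ⊥̸ H | {V}.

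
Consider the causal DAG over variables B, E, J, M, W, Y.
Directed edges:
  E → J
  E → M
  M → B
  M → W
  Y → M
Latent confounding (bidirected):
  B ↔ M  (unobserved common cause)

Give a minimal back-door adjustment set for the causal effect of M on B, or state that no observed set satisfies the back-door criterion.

M→B: no observed back-door set.

desc(M)\{M}={B,W}; candidates ⊆ {E,J,Y}.
M↔B: latent back-door arc(s) into M.
size 0: {}; under {} M still reaches {B,E,J,Y} ∋ B.
size 1: {E}, {J}, {Y}; under {E} M still reaches {B,Y} ∋ B.
size 2: {E,J}, {E,Y}, {J,Y}; under {E,J} M still reaches {B,Y} ∋ B.
M↔B cannot be blocked by any observed set — no back-door set.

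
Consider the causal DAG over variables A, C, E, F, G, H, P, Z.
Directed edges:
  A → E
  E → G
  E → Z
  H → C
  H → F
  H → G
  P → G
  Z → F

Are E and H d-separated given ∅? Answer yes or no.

Bayes-Ball from E | ∅ reaches {A,F,G,Z}.
H ∉ reach(E|∅) ⇒ E ⊥ H | ∅.

Yes — E ⊥ H | ∅.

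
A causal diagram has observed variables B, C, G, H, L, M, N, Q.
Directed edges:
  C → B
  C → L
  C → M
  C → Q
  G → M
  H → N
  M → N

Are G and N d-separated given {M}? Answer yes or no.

Yes — G ⊥ N | {M}.

Bayes-Ball from G | {M} reaches {B,C,L,Q}.
N ∉ reach(G|{M}) ⇒ G ⊥ N | {M}.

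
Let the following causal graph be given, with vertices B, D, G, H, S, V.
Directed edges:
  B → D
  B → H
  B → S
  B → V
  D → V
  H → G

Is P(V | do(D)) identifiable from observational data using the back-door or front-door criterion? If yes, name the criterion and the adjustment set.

desc(D)\{D}={V}; candidates ⊆ {B,G,H,S}.
size 0: {}; under {} D still reaches {B,G,H,S,V} ∋ V.
{B}: D⊥V given {B} in G with D→· removed — back-door holds.
P(V|do(D)) = Σ_{B} P(V|D,B)·P(B).

P(V|do(D)): backdoor, adjust for {B}.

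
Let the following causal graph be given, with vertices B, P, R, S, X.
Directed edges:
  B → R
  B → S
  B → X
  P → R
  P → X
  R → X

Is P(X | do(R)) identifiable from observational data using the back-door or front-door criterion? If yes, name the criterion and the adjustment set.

P(X|do(R)): backdoor, adjust for {B, P}.

desc(R)\{R}={X}; candidates ⊆ {B,P,S}.
size 0: {}; under {} R still reaches {B,P,S,X} ∋ X.
size 1: {B}, {P}, {S}; under {B} R still reaches {P,X} ∋ X.
{B,P}: R⊥X given {B,P} in G with R→· removed — back-door holds.
P(X|do(R)) = Σ_{B,P} P(X|R,B,P)·P(B,P).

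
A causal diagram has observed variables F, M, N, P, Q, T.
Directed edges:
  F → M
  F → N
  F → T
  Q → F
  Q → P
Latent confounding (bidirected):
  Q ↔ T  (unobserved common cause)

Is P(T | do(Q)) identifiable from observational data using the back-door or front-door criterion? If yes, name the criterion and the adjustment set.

P(T|do(Q)): frontdoor, adjust for {F}.

desc(Q)\{Q}={F,M,N,P,T}; candidates ⊆ {—}.
Q↔T: latent back-door arc(s) into Q.
size 0: {}; under {} Q still reaches {T} ∋ T.
Q↔T cannot be blocked by any observed set — no back-door set.
{F}: (i) intercepts every directed Q→T path; (ii) no back-door Q→{F}; (iii) {Q} blocks every back-door {F}→T. Front-door holds.
P(T|do(Q)) = Σ_{F} P(F|Q) Σ_{Q'} P(T|F,Q')P(Q').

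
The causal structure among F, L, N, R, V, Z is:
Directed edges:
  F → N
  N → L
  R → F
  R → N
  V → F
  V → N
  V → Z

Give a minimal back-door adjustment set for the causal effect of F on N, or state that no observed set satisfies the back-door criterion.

F→N: minimal back-door set {R, V}.

desc(F)\{F}={L,N}; candidates ⊆ {R,V,Z}.
size 0: {}; under {} F still reaches {L,N,R,V,Z} ∋ N.
size 1: {R}, {V}, {Z}; under {R} F still reaches {L,N,V,Z} ∋ N.
{R,V}: F⊥N given {R,V} in G with F→· removed — back-door holds.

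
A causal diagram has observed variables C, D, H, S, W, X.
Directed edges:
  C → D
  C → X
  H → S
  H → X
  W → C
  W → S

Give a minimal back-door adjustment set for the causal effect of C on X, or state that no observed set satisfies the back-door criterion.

C→X: minimal back-door set ∅.

desc(C)\{C}={D,X}; candidates ⊆ {H,S,W}.
∅: C⊥X given ∅ in G with C→· removed — back-door holds.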